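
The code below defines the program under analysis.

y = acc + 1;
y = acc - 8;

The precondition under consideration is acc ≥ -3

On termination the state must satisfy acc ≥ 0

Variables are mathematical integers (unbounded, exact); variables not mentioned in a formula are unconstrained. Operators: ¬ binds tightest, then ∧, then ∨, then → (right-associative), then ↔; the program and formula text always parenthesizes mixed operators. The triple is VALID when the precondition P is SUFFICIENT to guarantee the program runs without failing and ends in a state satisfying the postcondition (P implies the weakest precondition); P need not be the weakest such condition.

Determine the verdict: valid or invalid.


Working backward. After the program, acc ≥ 0 must hold.
Before y := acc - 8: acc ≥ 0
Before y := acc + 1: acc ≥ 0
The weakest precondition is acc ≥ 0.
Check whether acc ≥ -3 implies it.
Countermodel: at the initial state acc = -3, the precondition holds but the weakest precondition fails.
Answer: invalid


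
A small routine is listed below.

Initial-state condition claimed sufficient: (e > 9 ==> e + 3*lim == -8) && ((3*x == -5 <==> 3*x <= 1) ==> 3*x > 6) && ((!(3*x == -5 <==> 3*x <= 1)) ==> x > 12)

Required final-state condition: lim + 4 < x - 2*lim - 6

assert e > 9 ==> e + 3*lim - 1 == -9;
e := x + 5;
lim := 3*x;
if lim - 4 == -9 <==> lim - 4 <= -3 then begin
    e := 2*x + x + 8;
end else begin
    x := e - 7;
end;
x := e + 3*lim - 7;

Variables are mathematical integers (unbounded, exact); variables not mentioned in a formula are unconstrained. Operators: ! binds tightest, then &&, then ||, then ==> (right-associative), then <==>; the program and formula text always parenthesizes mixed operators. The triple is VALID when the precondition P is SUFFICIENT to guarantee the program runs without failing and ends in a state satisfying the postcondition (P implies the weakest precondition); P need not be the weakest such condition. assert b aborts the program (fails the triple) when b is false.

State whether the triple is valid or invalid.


Working backward. After the program, the postcondition lim + 4 < x - 2*lim - 6 must hold; in canonical form it is 3*lim < x - 10.
Before x := e + 3*lim - 7: e > 17
Then branch requires 3*x > 9; else branch requires e > 17.
Before the if: ((lim == -5 <==> lim <= 1) ==> 3*x > 9) && ((!(lim == -5 <==> lim <= 1)) ==> e > 17)
Before lim := 3*x: ((3*x == -5 <==> 3*x <= 1) ==> 3*x > 9) && ((!(3*x == -5 <==> 3*x <= 1)) ==> e > 17)
Before e := x + 5: ((3*x == -5 <==> 3*x <= 1) ==> 3*x > 9) && ((!(3*x == -5 <==> 3*x <= 1)) ==> x > 12)
Before assert e > 9 ==> e + 3*lim - 1 == -9: (e > 9 ==> e + 3*lim == -8) && ((3*x == -5 <==> 3*x <= 1) ==> 3*x > 9) && ((!(3*x == -5 <==> 3*x <= 1)) ==> x > 12)
The weakest precondition is (e > 9 ==> e + 3*lim == -8) && ((3*x == -5 <==> 3*x <= 1) ==> 3*x > 9) && ((!(3*x == -5 <==> 3*x <= 1)) ==> x > 12).
Check whether (e > 9 ==> e + 3*lim == -8) && ((3*x == -5 <==> 3*x <= 1) ==> 3*x > 6) && ((!(3*x == -5 <==> 3*x <= 1)) ==> x > 12) implies it.
Countermodel: at the initial state e = 0, lim = 0, x = 3, the precondition holds but the weakest precondition fails.
Answer: invalid


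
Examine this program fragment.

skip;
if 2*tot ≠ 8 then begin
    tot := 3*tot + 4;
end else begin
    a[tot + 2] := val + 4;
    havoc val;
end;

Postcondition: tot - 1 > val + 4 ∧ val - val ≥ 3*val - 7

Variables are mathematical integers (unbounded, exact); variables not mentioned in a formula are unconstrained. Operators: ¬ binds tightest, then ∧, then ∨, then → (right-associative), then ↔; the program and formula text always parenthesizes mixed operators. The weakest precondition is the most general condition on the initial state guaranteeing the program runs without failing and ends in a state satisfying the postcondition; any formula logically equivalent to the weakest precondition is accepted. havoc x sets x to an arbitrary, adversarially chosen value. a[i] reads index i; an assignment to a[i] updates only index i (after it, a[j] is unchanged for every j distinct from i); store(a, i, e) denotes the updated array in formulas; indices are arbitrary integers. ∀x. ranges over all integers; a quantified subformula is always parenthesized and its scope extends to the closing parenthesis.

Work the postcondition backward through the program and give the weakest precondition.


Working backward. After the program, the postcondition tot - 1 > val + 4 ∧ val - val ≥ 3*val - 7 must hold; in canonical form it is tot > val + 5 ∧ 3*val ≤ 7.
Then branch requires 3*tot > val + 1 ∧ 3*val ≤ 7; else branch requires ∀val_1. (tot > val_1 + 5 ∧ 3*val_1 ≤ 7).
Before the if: (2*tot ≠ 8 → (3*tot > val + 1 ∧ 3*val ≤ 7)) ∧ ((¬(2*tot ≠ 8)) → (∀val_1. (tot > val_1 + 5 ∧ 3*val_1 ≤ 7)))
Before skip: (2*tot ≠ 8 → (3*tot > val + 1 ∧ 3*val ≤ 7)) ∧ ((¬(2*tot ≠ 8)) → (∀val_1. (tot > val_1 + 5 ∧ 3*val_1 ≤ 7)))
Answer: WP = (2*tot ≠ 8 → (3*tot > val + 1 ∧ 3*val ≤ 7)) ∧ ((¬(2*tot ≠ 8)) → (∀val_1. (tot > val_1 + 5 ∧ 3*val_1 ≤ 7)))


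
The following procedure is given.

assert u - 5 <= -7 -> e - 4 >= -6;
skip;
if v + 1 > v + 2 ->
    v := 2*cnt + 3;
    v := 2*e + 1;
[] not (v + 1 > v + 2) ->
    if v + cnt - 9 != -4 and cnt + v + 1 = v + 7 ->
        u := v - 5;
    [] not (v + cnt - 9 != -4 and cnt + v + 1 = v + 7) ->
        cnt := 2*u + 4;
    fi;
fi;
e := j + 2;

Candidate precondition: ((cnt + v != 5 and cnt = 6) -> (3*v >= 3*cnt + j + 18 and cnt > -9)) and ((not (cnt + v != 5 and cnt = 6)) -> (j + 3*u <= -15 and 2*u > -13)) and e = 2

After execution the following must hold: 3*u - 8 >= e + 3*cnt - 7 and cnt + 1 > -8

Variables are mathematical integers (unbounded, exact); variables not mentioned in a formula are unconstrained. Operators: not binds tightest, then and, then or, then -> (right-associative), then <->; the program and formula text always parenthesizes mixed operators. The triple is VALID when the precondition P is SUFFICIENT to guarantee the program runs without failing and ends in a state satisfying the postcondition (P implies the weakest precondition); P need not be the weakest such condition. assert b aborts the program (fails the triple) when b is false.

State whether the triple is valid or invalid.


Working backward. After the program, the postcondition 3*u - 8 >= e + 3*cnt - 7 and cnt + 1 > -8 must hold; in canonical form it is 3*u >= 3*cnt + e + 1 and cnt > -9.
Before e := j + 2: 3*u >= 3*cnt + j + 3 and cnt > -9
Then branch requires 3*u >= 3*cnt + j + 3 and cnt > -9; else branch requires ((cnt + v != 5 and cnt = 6) -> (3*v >= 3*cnt + j + 18 and cnt > -9)) and ((not (cnt + v != 5 and cnt = 6)) -> (j + 3*u <= -15 and 2*u > -13)).
Before the if: ((cnt + v != 5 and cnt = 6) -> (3*v >= 3*cnt + j + 18 and cnt > -9)) and ((not (cnt + v != 5 and cnt = 6)) -> (j + 3*u <= -15 and 2*u > -13))
Before skip: ((cnt + v != 5 and cnt = 6) -> (3*v >= 3*cnt + j + 18 and cnt > -9)) and ((not (cnt + v != 5 and cnt = 6)) -> (j + 3*u <= -15 and 2*u > -13))
Before assert u - 5 <= -7 -> e - 4 >= -6: (u <= -2 -> e >= -2) and ((cnt + v != 5 and cnt = 6) -> (3*v >= 3*cnt + j + 18 and cnt > -9)) and ((not (cnt + v != 5 and cnt = 6)) -> (j + 3*u <= -15 and 2*u > -13))
The weakest precondition is (u <= -2 -> e >= -2) and ((cnt + v != 5 and cnt = 6) -> (3*v >= 3*cnt + j + 18 and cnt > -9)) and ((not (cnt + v != 5 and cnt = 6)) -> (j + 3*u <= -15 and 2*u > -13)).
Check whether ((cnt + v != 5 and cnt = 6) -> (3*v >= 3*cnt + j + 18 and cnt > -9)) and ((not (cnt + v != 5 and cnt = 6)) -> (j + 3*u <= -15 and 2*u > -13)) and e = 2 implies it.
Every state satisfying the precondition satisfies the weakest precondition: the implication holds.
Answer: valid


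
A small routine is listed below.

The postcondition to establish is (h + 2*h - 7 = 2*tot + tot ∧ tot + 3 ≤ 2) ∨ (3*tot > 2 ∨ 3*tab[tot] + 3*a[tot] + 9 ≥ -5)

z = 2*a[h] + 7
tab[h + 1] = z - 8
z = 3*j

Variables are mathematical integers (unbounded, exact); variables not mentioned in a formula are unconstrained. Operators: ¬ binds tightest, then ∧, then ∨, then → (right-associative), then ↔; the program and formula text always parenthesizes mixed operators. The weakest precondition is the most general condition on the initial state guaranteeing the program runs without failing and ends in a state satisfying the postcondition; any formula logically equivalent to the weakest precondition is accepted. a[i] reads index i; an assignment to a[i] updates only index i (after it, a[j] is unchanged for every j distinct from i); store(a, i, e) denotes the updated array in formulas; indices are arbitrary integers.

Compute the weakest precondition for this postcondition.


Working backward. After the program, the postcondition (h + 2*h - 7 = 2*tot + tot ∧ tot + 3 ≤ 2) ∨ (3*tot > 2 ∨ 3*tab[tot] + 3*a[tot] + 9 ≥ -5) must hold; in canonical form it is (3*h = 3*tot + 7 ∧ tot ≤ -1) ∨ 3*tot > 2 ∨ 3*a[tot] + 3*tab[tot] ≥ -14.
Before z := 3*j: (3*h = 3*tot + 7 ∧ tot ≤ -1) ∨ 3*tot > 2 ∨ 3*a[tot] + 3*tab[tot] ≥ -14
Before tab[h + 1] := z - 8: (3*h = 3*tot + 7 ∧ tot ≤ -1) ∨ 3*tot > 2 ∨ 3*a[tot] + 3*store(tab, h + 1, z - 8)[tot] ≥ -14
Before z := 2*a[h] + 7: (3*h = 3*tot + 7 ∧ tot ≤ -1) ∨ 3*tot > 2 ∨ 3*a[tot] + 3*store(tab, h + 1, 2*a[h] - 1)[tot] ≥ -14
Answer: WP = (3*h = 3*tot + 7 ∧ tot ≤ -1) ∨ 3*tot > 2 ∨ 3*a[tot] + 3*store(tab, h + 1, 2*a[h] - 1)[tot] ≥ -14


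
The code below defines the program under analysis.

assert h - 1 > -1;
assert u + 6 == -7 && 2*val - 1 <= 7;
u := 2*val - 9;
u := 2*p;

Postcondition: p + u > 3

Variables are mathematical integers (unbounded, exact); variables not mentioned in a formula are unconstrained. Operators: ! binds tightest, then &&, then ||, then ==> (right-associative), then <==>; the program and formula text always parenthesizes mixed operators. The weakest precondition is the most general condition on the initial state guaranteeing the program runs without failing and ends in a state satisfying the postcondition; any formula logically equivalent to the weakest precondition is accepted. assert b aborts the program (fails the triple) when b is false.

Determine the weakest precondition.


Working backward. After the program, p + u > 3 must hold.
Before u := 2*p: 3*p > 3
Before u := 2*val - 9: 3*p > 3
Before assert u + 6 == -7 && 2*val - 1 <= 7: u == -13 && 2*val <= 8 && 3*p > 3
Before assert h - 1 > -1: h > 0 && u == -13 && 2*val <= 8 && 3*p > 3
Answer: WP = h > 0 && u == -13 && 2*val <= 8 && 3*p > 3


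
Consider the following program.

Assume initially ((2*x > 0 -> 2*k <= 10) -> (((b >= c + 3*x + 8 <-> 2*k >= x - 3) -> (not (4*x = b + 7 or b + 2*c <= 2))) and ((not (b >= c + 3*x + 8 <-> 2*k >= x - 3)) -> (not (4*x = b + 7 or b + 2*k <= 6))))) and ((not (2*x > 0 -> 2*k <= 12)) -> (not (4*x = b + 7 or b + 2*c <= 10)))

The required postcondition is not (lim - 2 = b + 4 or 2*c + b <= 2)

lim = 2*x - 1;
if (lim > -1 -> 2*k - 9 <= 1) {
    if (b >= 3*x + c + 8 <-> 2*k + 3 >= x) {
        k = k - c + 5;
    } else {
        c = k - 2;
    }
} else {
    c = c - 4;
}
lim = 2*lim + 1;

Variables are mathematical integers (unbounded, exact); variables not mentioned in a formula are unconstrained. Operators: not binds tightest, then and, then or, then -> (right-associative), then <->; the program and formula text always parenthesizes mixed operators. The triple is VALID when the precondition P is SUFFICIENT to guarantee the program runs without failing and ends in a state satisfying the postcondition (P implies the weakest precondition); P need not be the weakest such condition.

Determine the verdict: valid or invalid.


Working backward. After the program, the postcondition not (lim - 2 = b + 4 or 2*c + b <= 2) must hold; in canonical form it is not (lim = b + 6 or b + 2*c <= 2).
Before lim := 2*lim + 1: not (2*lim = b + 5 or b + 2*c <= 2)
Then branch requires ((b >= c + 3*x + 8 <-> 2*k >= x - 3) -> (not (2*lim = b + 5 or b + 2*c <= 2))) and ((not (b >= c + 3*x + 8 <-> 2*k >= x - 3)) -> (not (2*lim = b + 5 or b + 2*k <= 6))); else branch requires not (2*lim = b + 5 or b + 2*c <= 10).
Before the if: ((lim > -1 -> 2*k <= 10) -> (((b >= c + 3*x + 8 <-> 2*k >= x - 3) -> (not (2*lim = b + 5 or b + 2*c <= 2))) and ((not (b >= c + 3*x + 8 <-> 2*k >= x - 3)) -> (not (2*lim = b + 5 or b + 2*k <= 6))))) and ((not (lim > -1 -> 2*k <= 10)) -> (not (2*lim = b + 5 or b + 2*c <= 10)))
Before lim := 2*x - 1: ((2*x > 0 -> 2*k <= 10) -> (((b >= c + 3*x + 8 <-> 2*k >= x - 3) -> (not (4*x = b + 7 or b + 2*c <= 2))) and ((not (b >= c + 3*x + 8 <-> 2*k >= x - 3)) -> (not (4*x = b + 7 or b + 2*k <= 6))))) and ((not (2*x > 0 -> 2*k <= 10)) -> (not (4*x = b + 7 or b + 2*c <= 10)))
The weakest precondition is ((2*x > 0 -> 2*k <= 10) -> (((b >= c + 3*x + 8 <-> 2*k >= x - 3) -> (not (4*x = b + 7 or b + 2*c <= 2))) and ((not (b >= c + 3*x + 8 <-> 2*k >= x - 3)) -> (not (4*x = b + 7 or b + 2*k <= 6))))) and ((not (2*x > 0 -> 2*k <= 10)) -> (not (4*x = b + 7 or b + 2*c <= 10))).
Check whether ((2*x > 0 -> 2*k <= 10) -> (((b >= c + 3*x + 8 <-> 2*k >= x - 3) -> (not (4*x = b + 7 or b + 2*c <= 2))) and ((not (b >= c + 3*x + 8 <-> 2*k >= x - 3)) -> (not (4*x = b + 7 or b + 2*k <= 6))))) and ((not (2*x > 0 -> 2*k <= 12)) -> (not (4*x = b + 7 or b + 2*c <= 10))) implies it.
Countermodel: at the initial state b = 0, c = 0, k = 6, x = 2, the precondition holds but the weakest precondition fails.
Answer: invalid


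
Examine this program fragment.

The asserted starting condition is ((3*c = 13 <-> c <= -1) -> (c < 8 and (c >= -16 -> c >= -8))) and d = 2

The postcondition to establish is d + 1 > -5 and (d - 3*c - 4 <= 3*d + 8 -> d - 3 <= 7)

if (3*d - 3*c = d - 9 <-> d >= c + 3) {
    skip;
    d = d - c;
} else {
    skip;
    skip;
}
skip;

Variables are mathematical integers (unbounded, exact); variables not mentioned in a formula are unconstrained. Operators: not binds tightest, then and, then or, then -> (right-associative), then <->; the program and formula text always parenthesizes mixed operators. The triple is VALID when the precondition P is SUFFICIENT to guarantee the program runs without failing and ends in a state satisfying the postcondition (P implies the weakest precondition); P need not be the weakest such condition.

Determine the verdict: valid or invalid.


Working backward. After the program, the postcondition d + 1 > -5 and (d - 3*c - 4 <= 3*d + 8 -> d - 3 <= 7) must hold; in canonical form it is d > -6 and (3*c + 2*d >= -12 -> d <= 10).
Before skip: d > -6 and (3*c + 2*d >= -12 -> d <= 10)
Then branch requires d > c - 6 and (c + 2*d >= -12 -> d <= c + 10); else branch requires d > -6 and (3*c + 2*d >= -12 -> d <= 10).
Before the if: ((2*d = 3*c - 9 <-> d >= c + 3) -> (d > c - 6 and (c + 2*d >= -12 -> d <= c + 10))) and ((not (2*d = 3*c - 9 <-> d >= c + 3)) -> (d > -6 and (3*c + 2*d >= -12 -> d <= 10)))
The weakest precondition is ((2*d = 3*c - 9 <-> d >= c + 3) -> (d > c - 6 and (c + 2*d >= -12 -> d <= c + 10))) and ((not (2*d = 3*c - 9 <-> d >= c + 3)) -> (d > -6 and (3*c + 2*d >= -12 -> d <= 10))).
Check whether ((3*c = 13 <-> c <= -1) -> (c < 8 and (c >= -16 -> c >= -8))) and d = 2 implies it.
Every state satisfying the precondition satisfies the weakest precondition: the implication holds.
Answer: valid


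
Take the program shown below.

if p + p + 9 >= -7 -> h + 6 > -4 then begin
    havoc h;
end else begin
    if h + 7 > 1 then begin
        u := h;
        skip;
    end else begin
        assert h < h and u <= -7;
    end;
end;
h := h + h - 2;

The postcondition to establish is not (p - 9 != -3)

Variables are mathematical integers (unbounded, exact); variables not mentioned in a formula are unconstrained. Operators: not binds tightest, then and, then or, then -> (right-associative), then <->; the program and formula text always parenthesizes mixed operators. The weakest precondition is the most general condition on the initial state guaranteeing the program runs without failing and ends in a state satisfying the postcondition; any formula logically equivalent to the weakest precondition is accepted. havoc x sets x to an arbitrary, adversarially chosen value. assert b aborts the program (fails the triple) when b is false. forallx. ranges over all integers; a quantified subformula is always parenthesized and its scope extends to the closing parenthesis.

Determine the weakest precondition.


Working backward. After the program, the postcondition not (p - 9 != -3) must hold; in canonical form it is not (p != 6).
Before h := h + h - 2: not (p != 6)
Then branch requires not (p != 6); else branch requires (h > -6 -> (not (p != 6))) and h > -6.
Before the if: ((2*p >= -16 -> h > -10) -> (not (p != 6))) and ((not (2*p >= -16 -> h > -10)) -> ((h > -6 -> (not (p != 6))) and h > -6))
Answer: WP = ((2*p >= -16 -> h > -10) -> (not (p != 6))) and ((not (2*p >= -16 -> h > -10)) -> ((h > -6 -> (not (p != 6))) and h > -6))


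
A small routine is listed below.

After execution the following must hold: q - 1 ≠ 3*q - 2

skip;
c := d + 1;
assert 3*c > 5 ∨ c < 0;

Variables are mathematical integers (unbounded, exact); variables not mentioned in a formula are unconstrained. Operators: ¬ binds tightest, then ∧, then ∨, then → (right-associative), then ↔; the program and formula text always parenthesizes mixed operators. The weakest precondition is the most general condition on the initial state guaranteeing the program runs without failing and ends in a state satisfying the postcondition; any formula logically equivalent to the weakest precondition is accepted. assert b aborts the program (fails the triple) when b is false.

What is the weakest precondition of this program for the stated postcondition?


Working backward. After the program, the postcondition q - 1 ≠ 3*q - 2 must hold; in canonical form it is 2*q ≠ 1.
Before assert 3*c > 5 ∨ c < 0: (3*c > 5 ∨ c < 0) ∧ 2*q ≠ 1
Before c := d + 1: (3*d > 2 ∨ d < -1) ∧ 2*q ≠ 1
Before skip: (3*d > 2 ∨ d < -1) ∧ 2*q ≠ 1
Answer: WP = (3*d > 2 ∨ d < -1) ∧ 2*q ≠ 1


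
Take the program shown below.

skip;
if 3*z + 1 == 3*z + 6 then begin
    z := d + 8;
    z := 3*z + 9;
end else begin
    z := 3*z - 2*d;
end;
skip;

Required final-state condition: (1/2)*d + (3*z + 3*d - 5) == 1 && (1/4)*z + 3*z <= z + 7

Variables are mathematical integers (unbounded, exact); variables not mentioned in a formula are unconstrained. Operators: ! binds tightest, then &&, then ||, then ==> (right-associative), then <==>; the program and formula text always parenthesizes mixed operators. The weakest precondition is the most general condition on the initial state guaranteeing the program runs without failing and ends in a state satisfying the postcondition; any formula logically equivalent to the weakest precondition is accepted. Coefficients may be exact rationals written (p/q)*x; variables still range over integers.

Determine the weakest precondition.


Working backward. After the program, the postcondition (1/2)*d + (3*z + 3*d - 5) == 1 && (1/4)*z + 3*z <= z + 7 must hold; in canonical form it is (7/2)*d + 3*z == 6 && (9/4)*z <= 7.
Before skip: (7/2)*d + 3*z == 6 && (9/4)*z <= 7
Then branch requires (25/2)*d == -93 && (27/4)*d <= -269/4; else branch requires 9*z == (5/2)*d + 6 && (27/4)*z <= (9/2)*d + 7.
Before the if: 9*z == (5/2)*d + 6 && (27/4)*z <= (9/2)*d + 7
Before skip: 9*z == (5/2)*d + 6 && (27/4)*z <= (9/2)*d + 7
Answer: WP = 9*z == (5/2)*d + 6 && (27/4)*z <= (9/2)*d + 7


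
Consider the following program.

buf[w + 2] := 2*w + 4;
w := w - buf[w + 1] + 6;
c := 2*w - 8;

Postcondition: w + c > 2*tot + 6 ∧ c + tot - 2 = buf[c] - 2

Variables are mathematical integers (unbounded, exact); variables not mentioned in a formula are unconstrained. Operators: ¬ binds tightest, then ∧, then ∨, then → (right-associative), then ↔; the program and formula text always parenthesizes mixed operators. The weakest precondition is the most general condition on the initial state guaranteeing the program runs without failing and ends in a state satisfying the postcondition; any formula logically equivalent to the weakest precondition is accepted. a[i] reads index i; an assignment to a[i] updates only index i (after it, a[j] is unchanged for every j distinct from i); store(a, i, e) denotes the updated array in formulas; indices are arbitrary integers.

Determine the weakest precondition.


Working backward. After the program, the postcondition w + c > 2*tot + 6 ∧ c + tot - 2 = buf[c] - 2 must hold; in canonical form it is c + w > 2*tot + 6 ∧ c + tot = buf[c].
Before c := 2*w - 8: 3*w > 2*tot + 14 ∧ tot + 2*w = buf[2*w - 8] + 8
Before w := w - buf[w + 1] + 6: 3*w > 3*buf[w + 1] + 2*tot - 4 ∧ tot + 2*w = buf[-2*buf[w + 1] + 2*w + 4] + 2*buf[w + 1] - 4
Before buf[w + 2] := 2*w + 4: 3*w > 3*store(buf, w + 2, 2*w + 4)[w + 1] + 2*tot - 4 ∧ tot + 2*w = store(buf, w + 2, 2*w + 4)[-2*store(buf, w + 2, 2*w + 4)[w + 1] + 2*w + 4] + 2*store(buf, w + 2, 2*w + 4)[w + 1] - 4
Answer: WP = 3*w > 3*store(buf, w + 2, 2*w + 4)[w + 1] + 2*tot - 4 ∧ tot + 2*w = store(buf, w + 2, 2*w + 4)[-2*store(buf, w + 2, 2*w + 4)[w + 1] + 2*w + 4] + 2*store(buf, w + 2, 2*w + 4)[w + 1] - 4


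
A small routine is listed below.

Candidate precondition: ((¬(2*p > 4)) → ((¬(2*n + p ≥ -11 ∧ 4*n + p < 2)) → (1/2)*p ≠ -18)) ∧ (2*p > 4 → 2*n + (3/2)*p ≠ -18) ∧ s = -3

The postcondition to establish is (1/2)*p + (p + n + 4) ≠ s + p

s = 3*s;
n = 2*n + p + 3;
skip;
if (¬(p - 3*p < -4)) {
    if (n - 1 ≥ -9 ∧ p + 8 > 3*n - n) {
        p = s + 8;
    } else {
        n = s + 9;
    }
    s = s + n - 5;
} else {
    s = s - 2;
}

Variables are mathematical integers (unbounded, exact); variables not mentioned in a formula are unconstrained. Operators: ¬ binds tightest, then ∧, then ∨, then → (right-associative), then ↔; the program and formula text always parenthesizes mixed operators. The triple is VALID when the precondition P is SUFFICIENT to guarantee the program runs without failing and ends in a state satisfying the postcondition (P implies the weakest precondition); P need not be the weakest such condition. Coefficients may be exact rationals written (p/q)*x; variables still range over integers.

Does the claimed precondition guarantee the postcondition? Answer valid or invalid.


Working backward. After the program, the postcondition (1/2)*p + (p + n + 4) ≠ s + p must hold; in canonical form it is n + (1/2)*p ≠ s - 4.
Then branch requires ((n ≥ -8 ∧ p > 2*n - 8) → (1/2)*s ≠ 13) ∧ ((¬(n ≥ -8 ∧ p > 2*n - 8)) → (1/2)*p ≠ s - 9); else branch requires n + (1/2)*p ≠ s - 6.
Before the if: ((¬(2*p > 4)) → (((n ≥ -8 ∧ p > 2*n - 8) → (1/2)*s ≠ 13) ∧ ((¬(n ≥ -8 ∧ p > 2*n - 8)) → (1/2)*p ≠ s - 9))) ∧ (2*p > 4 → n + (1/2)*p ≠ s - 6)
Before skip: ((¬(2*p > 4)) → (((n ≥ -8 ∧ p > 2*n - 8) → (1/2)*s ≠ 13) ∧ ((¬(n ≥ -8 ∧ p > 2*n - 8)) → (1/2)*p ≠ s - 9))) ∧ (2*p > 4 → n + (1/2)*p ≠ s - 6)
Before n := 2*n + p + 3: ((¬(2*p > 4)) → (((2*n + p ≥ -11 ∧ 4*n + p < 2) → (1/2)*s ≠ 13) ∧ ((¬(2*n + p ≥ -11 ∧ 4*n + p < 2)) → (1/2)*p ≠ s - 9))) ∧ (2*p > 4 → 2*n + (3/2)*p ≠ s - 9)
Before s := 3*s: ((¬(2*p > 4)) → (((2*n + p ≥ -11 ∧ 4*n + p < 2) → (3/2)*s ≠ 13) ∧ ((¬(2*n + p ≥ -11 ∧ 4*n + p < 2)) → (1/2)*p ≠ 3*s - 9))) ∧ (2*p > 4 → 2*n + (3/2)*p ≠ 3*s - 9)
The weakest precondition is ((¬(2*p > 4)) → (((2*n + p ≥ -11 ∧ 4*n + p < 2) → (3/2)*s ≠ 13) ∧ ((¬(2*n + p ≥ -11 ∧ 4*n + p < 2)) → (1/2)*p ≠ 3*s - 9))) ∧ (2*p > 4 → 2*n + (3/2)*p ≠ 3*s - 9).
Check whether ((¬(2*p > 4)) → ((¬(2*n + p ≥ -11 ∧ 4*n + p < 2)) → (1/2)*p ≠ -18)) ∧ (2*p > 4 → 2*n + (3/2)*p ≠ -18) ∧ s = -3 implies it.
Every state satisfying the precondition satisfies the weakest precondition: the implication holds.
Answer: valid


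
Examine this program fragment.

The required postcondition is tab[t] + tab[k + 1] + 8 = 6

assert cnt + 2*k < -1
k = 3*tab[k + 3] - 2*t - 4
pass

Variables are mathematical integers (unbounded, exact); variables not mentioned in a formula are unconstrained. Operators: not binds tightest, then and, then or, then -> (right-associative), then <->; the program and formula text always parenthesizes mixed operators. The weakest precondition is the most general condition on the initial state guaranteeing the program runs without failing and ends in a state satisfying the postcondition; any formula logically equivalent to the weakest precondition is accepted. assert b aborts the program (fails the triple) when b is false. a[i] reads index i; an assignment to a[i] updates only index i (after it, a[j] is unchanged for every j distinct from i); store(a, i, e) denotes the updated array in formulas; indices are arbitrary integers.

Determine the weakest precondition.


Working backward. After the program, the postcondition tab[t] + tab[k + 1] + 8 = 6 must hold; in canonical form it is tab[k + 1] + tab[t] = -2.
Before skip: tab[k + 1] + tab[t] = -2
Before k := 3*tab[k + 3] - 2*t - 4: tab[3*tab[k + 3] - 2*t - 3] + tab[t] = -2
Before assert cnt + 2*k < -1: cnt + 2*k < -1 and tab[3*tab[k + 3] - 2*t - 3] + tab[t] = -2
Answer: WP = cnt + 2*k < -1 and tab[3*tab[k + 3] - 2*t - 3] + tab[t] = -2


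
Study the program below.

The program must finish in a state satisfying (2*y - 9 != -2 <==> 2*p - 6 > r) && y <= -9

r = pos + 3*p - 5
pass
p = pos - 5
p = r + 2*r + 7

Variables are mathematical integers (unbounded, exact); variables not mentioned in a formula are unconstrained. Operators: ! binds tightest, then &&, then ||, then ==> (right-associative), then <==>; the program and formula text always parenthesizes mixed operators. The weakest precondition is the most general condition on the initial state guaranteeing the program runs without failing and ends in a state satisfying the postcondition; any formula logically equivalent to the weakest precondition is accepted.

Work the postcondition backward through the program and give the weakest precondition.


Working backward. After the program, the postcondition (2*y - 9 != -2 <==> 2*p - 6 > r) && y <= -9 must hold; in canonical form it is (2*y != 7 <==> 2*p > r + 6) && y <= -9.
Before p := r + 2*r + 7: (2*y != 7 <==> 5*r > -8) && y <= -9
Before p := pos - 5: (2*y != 7 <==> 5*r > -8) && y <= -9
Before skip: (2*y != 7 <==> 5*r > -8) && y <= -9
Before r := pos + 3*p - 5: (2*y != 7 <==> 15*p + 5*pos > 17) && y <= -9
Answer: WP = (2*y != 7 <==> 15*p + 5*pos > 17) && y <= -9


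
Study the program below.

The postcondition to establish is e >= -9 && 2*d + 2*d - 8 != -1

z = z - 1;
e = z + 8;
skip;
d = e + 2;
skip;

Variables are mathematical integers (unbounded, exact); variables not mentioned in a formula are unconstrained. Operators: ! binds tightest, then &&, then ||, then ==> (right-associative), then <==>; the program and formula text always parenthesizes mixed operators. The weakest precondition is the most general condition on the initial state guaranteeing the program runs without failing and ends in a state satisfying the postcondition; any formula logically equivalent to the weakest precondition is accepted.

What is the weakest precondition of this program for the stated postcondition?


Working backward. After the program, the postcondition e >= -9 && 2*d + 2*d - 8 != -1 must hold; in canonical form it is e >= -9 && 4*d != 7.
Before skip: e >= -9 && 4*d != 7
Before d := e + 2: e >= -9 && 4*e != -1
Before skip: e >= -9 && 4*e != -1
Before e := z + 8: z >= -17 && 4*z != -33
Before z := z - 1: z >= -16 && 4*z != -29
Answer: WP = z >= -16 && 4*z != -29


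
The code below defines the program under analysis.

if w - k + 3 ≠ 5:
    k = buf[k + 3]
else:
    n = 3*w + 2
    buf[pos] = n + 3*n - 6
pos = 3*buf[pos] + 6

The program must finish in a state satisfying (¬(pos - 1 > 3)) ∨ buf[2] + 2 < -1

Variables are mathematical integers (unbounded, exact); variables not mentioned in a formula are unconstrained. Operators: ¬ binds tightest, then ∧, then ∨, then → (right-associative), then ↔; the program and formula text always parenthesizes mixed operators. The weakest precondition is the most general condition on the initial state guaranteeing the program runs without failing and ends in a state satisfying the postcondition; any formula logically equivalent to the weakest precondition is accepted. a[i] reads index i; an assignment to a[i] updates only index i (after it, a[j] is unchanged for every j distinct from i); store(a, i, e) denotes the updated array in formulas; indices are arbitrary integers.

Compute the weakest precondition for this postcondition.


Working backward. After the program, the postcondition (¬(pos - 1 > 3)) ∨ buf[2] + 2 < -1 must hold; in canonical form it is (¬(pos > 4)) ∨ buf[2] < -3.
Before pos := 3*buf[pos] + 6: (¬(3*buf[pos] > -2)) ∨ buf[2] < -3
Then branch requires (¬(3*buf[pos] > -2)) ∨ buf[2] < -3; else branch requires (¬(3*store(buf, pos, 12*w + 2)[pos] > -2)) ∨ store(buf, pos, 12*w + 2)[2] < -3.
Before the if: (w ≠ k + 2 → ((¬(3*buf[pos] > -2)) ∨ buf[2] < -3)) ∧ ((¬(w ≠ k + 2)) → ((¬(3*store(buf, pos, 12*w + 2)[pos] > -2)) ∨ store(buf, pos, 12*w + 2)[2] < -3))
Answer: WP = (w ≠ k + 2 → ((¬(3*buf[pos] > -2)) ∨ buf[2] < -3)) ∧ ((¬(w ≠ k + 2)) → ((¬(3*store(buf, pos, 12*w + 2)[pos] > -2)) ∨ store(buf, pos, 12*w + 2)[2] < -3))


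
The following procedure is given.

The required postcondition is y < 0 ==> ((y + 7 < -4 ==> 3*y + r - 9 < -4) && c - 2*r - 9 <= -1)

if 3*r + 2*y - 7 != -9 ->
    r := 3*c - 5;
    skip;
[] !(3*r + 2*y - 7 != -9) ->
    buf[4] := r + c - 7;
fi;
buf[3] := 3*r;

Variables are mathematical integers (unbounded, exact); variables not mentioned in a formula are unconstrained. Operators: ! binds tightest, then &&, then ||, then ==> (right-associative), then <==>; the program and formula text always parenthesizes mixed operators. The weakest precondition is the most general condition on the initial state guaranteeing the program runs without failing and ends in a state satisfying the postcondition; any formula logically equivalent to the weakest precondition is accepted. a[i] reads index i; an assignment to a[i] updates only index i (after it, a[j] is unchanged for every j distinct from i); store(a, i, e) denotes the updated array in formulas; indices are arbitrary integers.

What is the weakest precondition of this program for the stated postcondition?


Working backward. After the program, the postcondition y < 0 ==> ((y + 7 < -4 ==> 3*y + r - 9 < -4) && c - 2*r - 9 <= -1) must hold; in canonical form it is y < 0 ==> ((y < -11 ==> r + 3*y < 5) && c <= 2*r + 8).
Before buf[3] := 3*r: y < 0 ==> ((y < -11 ==> r + 3*y < 5) && c <= 2*r + 8)
Then branch requires y < 0 ==> ((y < -11 ==> 3*c + 3*y < 10) && 5*c >= 2); else branch requires y < 0 ==> ((y < -11 ==> r + 3*y < 5) && c <= 2*r + 8).
Before the if: (3*r + 2*y != -2 ==> (y < 0 ==> ((y < -11 ==> 3*c + 3*y < 10) && 5*c >= 2))) && ((!(3*r + 2*y != -2)) ==> (y < 0 ==> ((y < -11 ==> r + 3*y < 5) && c <= 2*r + 8)))
Answer: WP = (3*r + 2*y != -2 ==> (y < 0 ==> ((y < -11 ==> 3*c + 3*y < 10) && 5*c >= 2))) && ((!(3*r + 2*y != -2)) ==> (y < 0 ==> ((y < -11 ==> r + 3*y < 5) && c <= 2*r + 8)))


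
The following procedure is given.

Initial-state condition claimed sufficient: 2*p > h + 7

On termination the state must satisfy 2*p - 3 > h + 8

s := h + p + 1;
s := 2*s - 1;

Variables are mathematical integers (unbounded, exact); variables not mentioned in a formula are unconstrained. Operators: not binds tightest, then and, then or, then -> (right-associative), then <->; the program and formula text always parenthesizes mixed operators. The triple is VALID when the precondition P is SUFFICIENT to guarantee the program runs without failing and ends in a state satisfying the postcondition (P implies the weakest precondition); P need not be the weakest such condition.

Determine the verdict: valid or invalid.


Working backward. After the program, the postcondition 2*p - 3 > h + 8 must hold; in canonical form it is 2*p > h + 11.
Before s := 2*s - 1: 2*p > h + 11
Before s := h + p + 1: 2*p > h + 11
The weakest precondition is 2*p > h + 11.
Check whether 2*p > h + 7 implies it.
Countermodel: at the initial state h = 0, p = 4, the precondition holds but the weakest precondition fails.
Answer: invalid


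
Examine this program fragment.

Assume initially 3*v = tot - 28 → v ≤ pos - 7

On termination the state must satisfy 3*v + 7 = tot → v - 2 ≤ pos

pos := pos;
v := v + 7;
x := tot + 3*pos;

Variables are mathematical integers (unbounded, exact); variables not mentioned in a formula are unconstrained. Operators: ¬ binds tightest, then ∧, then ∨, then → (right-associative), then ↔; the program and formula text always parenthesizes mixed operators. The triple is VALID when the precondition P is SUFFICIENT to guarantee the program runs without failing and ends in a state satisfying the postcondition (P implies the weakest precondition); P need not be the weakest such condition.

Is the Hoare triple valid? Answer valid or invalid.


Working backward. After the program, the postcondition 3*v + 7 = tot → v - 2 ≤ pos must hold; in canonical form it is 3*v = tot - 7 → v ≤ pos + 2.
Before x := tot + 3*pos: 3*v = tot - 7 → v ≤ pos + 2
Before v := v + 7: 3*v = tot - 28 → v ≤ pos - 5
Before pos := pos: 3*v = tot - 28 → v ≤ pos - 5
The weakest precondition is 3*v = tot - 28 → v ≤ pos - 5.
Check whether 3*v = tot - 28 → v ≤ pos - 7 implies it.
Every state satisfying the precondition satisfies the weakest precondition: the implication holds.
Answer: valid


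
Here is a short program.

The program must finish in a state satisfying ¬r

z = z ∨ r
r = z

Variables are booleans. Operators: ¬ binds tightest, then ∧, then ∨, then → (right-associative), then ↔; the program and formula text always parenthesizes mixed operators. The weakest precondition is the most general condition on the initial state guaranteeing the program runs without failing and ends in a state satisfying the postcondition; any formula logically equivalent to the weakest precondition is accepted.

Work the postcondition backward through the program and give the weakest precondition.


Working backward. After the program, ¬r must hold.
Before r := z: ¬z
Before z := z ∨ r: ¬(z ∨ r)
Answer: WP = ¬(z ∨ r)


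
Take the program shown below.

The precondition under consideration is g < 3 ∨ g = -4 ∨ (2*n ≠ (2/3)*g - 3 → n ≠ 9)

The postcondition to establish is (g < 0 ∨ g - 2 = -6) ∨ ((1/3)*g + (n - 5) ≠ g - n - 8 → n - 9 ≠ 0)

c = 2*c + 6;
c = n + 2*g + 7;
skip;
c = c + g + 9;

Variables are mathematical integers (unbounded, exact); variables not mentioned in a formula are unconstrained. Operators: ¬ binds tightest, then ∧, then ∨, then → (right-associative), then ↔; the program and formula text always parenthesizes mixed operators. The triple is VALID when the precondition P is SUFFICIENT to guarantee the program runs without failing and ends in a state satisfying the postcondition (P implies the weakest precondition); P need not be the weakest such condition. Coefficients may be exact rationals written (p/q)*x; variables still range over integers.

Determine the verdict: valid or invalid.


Working backward. After the program, the postcondition (g < 0 ∨ g - 2 = -6) ∨ ((1/3)*g + (n - 5) ≠ g - n - 8 → n - 9 ≠ 0) must hold; in canonical form it is g < 0 ∨ g = -4 ∨ (2*n ≠ (2/3)*g - 3 → n ≠ 9).
Before c := c + g + 9: g < 0 ∨ g = -4 ∨ (2*n ≠ (2/3)*g - 3 → n ≠ 9)
Before skip: g < 0 ∨ g = -4 ∨ (2*n ≠ (2/3)*g - 3 → n ≠ 9)
Before c := n + 2*g + 7: g < 0 ∨ g = -4 ∨ (2*n ≠ (2/3)*g - 3 → n ≠ 9)
Before c := 2*c + 6: g < 0 ∨ g = -4 ∨ (2*n ≠ (2/3)*g - 3 → n ≠ 9)
The weakest precondition is g < 0 ∨ g = -4 ∨ (2*n ≠ (2/3)*g - 3 → n ≠ 9).
Check whether g < 3 ∨ g = -4 ∨ (2*n ≠ (2/3)*g - 3 → n ≠ 9) implies it.
Countermodel: at the initial state g = 0, n = 9, the precondition holds but the weakest precondition fails.
Answer: invalid


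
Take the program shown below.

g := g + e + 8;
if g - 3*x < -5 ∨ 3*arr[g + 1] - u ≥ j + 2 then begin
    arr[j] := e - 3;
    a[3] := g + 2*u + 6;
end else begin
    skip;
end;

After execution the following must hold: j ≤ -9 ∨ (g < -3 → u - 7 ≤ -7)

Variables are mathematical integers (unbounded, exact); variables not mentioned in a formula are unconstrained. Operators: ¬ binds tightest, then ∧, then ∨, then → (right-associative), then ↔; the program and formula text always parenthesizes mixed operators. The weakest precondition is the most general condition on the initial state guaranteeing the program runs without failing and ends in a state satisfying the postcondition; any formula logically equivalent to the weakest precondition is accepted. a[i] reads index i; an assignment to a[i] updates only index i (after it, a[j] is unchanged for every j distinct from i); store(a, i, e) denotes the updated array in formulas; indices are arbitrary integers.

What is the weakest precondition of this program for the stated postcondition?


Working backward. After the program, the postcondition j ≤ -9 ∨ (g < -3 → u - 7 ≤ -7) must hold; in canonical form it is j ≤ -9 ∨ (g < -3 → u ≤ 0).
Then branch requires j ≤ -9 ∨ (g < -3 → u ≤ 0); else branch requires j ≤ -9 ∨ (g < -3 → u ≤ 0).
Before the if: ((g < 3*x - 5 ∨ 3*arr[g + 1] ≥ j + u + 2) → (j ≤ -9 ∨ (g < -3 → u ≤ 0))) ∧ ((¬(g < 3*x - 5 ∨ 3*arr[g + 1] ≥ j + u + 2)) → (j ≤ -9 ∨ (g < -3 → u ≤ 0)))
Before g := g + e + 8: ((e + g < 3*x - 13 ∨ 3*arr[e + g + 9] ≥ j + u + 2) → (j ≤ -9 ∨ (e + g < -11 → u ≤ 0))) ∧ ((¬(e + g < 3*x - 13 ∨ 3*arr[e + g + 9] ≥ j + u + 2)) → (j ≤ -9 ∨ (e + g < -11 → u ≤ 0)))
Answer: WP = ((e + g < 3*x - 13 ∨ 3*arr[e + g + 9] ≥ j + u + 2) → (j ≤ -9 ∨ (e + g < -11 → u ≤ 0))) ∧ ((¬(e + g < 3*x - 13 ∨ 3*arr[e + g + 9] ≥ j + u + 2)) → (j ≤ -9 ∨ (e + g < -11 → u ≤ 0)))


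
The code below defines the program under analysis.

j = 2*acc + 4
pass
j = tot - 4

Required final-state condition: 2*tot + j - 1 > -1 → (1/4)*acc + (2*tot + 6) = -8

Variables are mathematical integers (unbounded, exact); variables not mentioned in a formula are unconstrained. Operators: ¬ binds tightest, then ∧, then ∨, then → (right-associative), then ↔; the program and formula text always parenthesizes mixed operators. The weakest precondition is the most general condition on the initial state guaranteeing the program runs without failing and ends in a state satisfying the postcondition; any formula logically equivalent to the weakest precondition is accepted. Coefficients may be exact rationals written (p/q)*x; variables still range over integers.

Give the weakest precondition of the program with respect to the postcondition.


Working backward. After the program, the postcondition 2*tot + j - 1 > -1 → (1/4)*acc + (2*tot + 6) = -8 must hold; in canonical form it is j + 2*tot > 0 → (1/4)*acc + 2*tot = -14.
Before j := tot - 4: 3*tot > 4 → (1/4)*acc + 2*tot = -14
Before skip: 3*tot > 4 → (1/4)*acc + 2*tot = -14
Before j := 2*acc + 4: 3*tot > 4 → (1/4)*acc + 2*tot = -14
Answer: WP = 3*tot > 4 → (1/4)*acc + 2*tot = -14


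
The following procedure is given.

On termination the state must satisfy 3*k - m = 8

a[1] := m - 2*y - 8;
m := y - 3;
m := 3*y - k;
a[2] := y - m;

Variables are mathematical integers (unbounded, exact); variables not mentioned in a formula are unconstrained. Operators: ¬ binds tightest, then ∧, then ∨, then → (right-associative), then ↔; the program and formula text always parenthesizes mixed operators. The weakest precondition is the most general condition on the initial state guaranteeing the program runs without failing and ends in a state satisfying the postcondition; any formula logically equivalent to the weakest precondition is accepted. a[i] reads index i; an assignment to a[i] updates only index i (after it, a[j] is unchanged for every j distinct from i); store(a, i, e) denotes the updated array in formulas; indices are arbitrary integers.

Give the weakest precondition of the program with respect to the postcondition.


Working backward. After the program, the postcondition 3*k - m = 8 must hold; in canonical form it is 3*k = m + 8.
Before a[2] := y - m: 3*k = m + 8
Before m := 3*y - k: 4*k = 3*y + 8
Before m := y - 3: 4*k = 3*y + 8
Before a[1] := m - 2*y - 8: 4*k = 3*y + 8
Answer: WP = 4*k = 3*y + 8
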